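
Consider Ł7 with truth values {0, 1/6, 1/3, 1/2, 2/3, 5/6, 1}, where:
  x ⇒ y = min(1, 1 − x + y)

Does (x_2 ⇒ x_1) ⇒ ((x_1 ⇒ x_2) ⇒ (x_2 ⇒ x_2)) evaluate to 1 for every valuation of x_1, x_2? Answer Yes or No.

Yes

At x_1 = 1/6, x_2 = 1/6, for instance:
x_2 ⇒ x_1 = 1/6 ⇒ 1/6 = 1
x_1 ⇒ x_2 = 1/6 ⇒ 1/6 = 1
x_2 ⇒ x_2 = 1/6 ⇒ 1/6 = 1
(x_1 ⇒ x_2) ⇒ (x_2 ⇒ x_2) = 1 ⇒ 1 = 1
(x_2 ⇒ x_1) ⇒ ((x_1 ⇒ x_2) ⇒ (x_2 ⇒ x_2)) = 1 ⇒ 1 = 1
and checking the remaining 48 assignments likewise gives ≥ 1 in every case.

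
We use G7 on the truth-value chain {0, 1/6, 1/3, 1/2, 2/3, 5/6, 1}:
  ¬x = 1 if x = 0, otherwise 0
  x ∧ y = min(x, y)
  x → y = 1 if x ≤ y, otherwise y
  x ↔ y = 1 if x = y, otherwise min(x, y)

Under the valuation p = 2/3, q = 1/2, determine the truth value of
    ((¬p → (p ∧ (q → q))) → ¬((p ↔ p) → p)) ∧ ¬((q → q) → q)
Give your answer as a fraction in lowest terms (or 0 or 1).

0

¬p = ¬2/3 = 0
q → q = 1/2 → 1/2 = 1
p ∧ (q → q) = 2/3 ∧ 1 = 2/3
¬p → (p ∧ (q → q)) = 0 → 2/3 = 1
p ↔ p = 2/3 ↔ 2/3 = 1
(p ↔ p) → p = 1 → 2/3 = 2/3
¬((p ↔ p) → p) = ¬2/3 = 0
(¬p → (p ∧ (q → q))) → ¬((p ↔ p) → p) = 1 → 0 = 0
q → q = 1/2 → 1/2 = 1
(q → q) → q = 1 → 1/2 = 1/2
¬((q → q) → q) = ¬1/2 = 0
((¬p → (p ∧ (q → q))) → ¬((p ↔ p) → p)) ∧ ¬((q → q) → q) = 0 ∧ 0 = 0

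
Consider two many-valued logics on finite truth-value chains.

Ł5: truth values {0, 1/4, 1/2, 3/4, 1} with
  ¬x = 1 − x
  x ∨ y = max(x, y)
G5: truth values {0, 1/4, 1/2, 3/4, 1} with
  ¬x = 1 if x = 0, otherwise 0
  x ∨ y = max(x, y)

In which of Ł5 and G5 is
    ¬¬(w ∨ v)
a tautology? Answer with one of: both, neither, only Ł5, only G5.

In Ł5: at v = 0, w = 0 the value is 0 — not a tautology.
In G5: at v = 0, w = 0 the value is 0 — not a tautology.

neither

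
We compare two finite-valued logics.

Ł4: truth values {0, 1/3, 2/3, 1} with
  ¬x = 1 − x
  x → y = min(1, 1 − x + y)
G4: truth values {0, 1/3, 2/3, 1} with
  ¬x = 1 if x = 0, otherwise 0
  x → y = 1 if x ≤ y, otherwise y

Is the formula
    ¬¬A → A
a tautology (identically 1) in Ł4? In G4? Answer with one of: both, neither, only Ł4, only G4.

only Ł4

In Ł4: every assignment gives 1 — tautology.
In G4: at A = 1/3 the value is 1/3 — not a tautology.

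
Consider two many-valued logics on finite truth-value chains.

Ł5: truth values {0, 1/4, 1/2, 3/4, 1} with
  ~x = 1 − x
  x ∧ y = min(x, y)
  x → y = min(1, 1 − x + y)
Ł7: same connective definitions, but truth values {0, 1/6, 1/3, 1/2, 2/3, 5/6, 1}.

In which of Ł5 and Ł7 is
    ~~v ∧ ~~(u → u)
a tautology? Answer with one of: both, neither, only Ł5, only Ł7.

In Ł5: at u = 0, v = 0 the value is 0 — not a tautology.
In Ł7: at u = 0, v = 0 the value is 0 — not a tautology.

neither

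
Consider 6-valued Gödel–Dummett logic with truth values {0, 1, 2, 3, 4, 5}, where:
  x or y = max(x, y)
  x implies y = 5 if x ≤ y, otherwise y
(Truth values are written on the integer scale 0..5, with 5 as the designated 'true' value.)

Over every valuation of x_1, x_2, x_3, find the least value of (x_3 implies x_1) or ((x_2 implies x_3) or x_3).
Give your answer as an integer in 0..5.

Take x_1 = 0, x_2 = 2, x_3 = 1:
x_3 implies x_1 = 1 implies 0 = 0
x_2 implies x_3 = 2 implies 1 = 1
(x_2 implies x_3) or x_3 = 1 or 1 = 1
(x_3 implies x_1) or ((x_2 implies x_3) or x_3) = 0 or 1 = 1
No assignment yields a value below 1, so this is the minimum.

1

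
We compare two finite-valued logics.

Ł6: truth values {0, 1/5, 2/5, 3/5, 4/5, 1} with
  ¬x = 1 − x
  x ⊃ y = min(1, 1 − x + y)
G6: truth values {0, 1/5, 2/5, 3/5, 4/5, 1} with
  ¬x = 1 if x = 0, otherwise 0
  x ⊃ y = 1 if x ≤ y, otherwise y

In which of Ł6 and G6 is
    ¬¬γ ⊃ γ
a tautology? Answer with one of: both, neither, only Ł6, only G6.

only Ł6

In Ł6: every assignment gives 1 — tautology.
In G6: at γ = 1/5 the value is 1/5 — not a tautology.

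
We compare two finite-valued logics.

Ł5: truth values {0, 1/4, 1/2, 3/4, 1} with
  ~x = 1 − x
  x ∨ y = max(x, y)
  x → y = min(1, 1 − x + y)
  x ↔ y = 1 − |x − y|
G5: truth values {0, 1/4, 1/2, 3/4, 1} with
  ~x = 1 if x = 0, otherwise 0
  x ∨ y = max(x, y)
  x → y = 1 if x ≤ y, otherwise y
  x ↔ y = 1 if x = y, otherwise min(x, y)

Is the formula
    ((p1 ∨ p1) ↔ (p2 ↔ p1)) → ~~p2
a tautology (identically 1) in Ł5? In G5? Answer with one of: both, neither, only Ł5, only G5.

only G5

In Ł5: at p1 = 1/4, p2 = 0 the value is 1/2 — not a tautology.
In G5: every assignment gives 1 — tautology.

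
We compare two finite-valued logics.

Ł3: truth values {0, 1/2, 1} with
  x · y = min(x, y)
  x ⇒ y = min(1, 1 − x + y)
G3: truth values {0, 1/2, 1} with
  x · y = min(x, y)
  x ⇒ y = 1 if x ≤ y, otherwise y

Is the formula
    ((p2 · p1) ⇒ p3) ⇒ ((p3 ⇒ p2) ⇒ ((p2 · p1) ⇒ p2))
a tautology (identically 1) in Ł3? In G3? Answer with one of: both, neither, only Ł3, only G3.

both

In Ł3: every assignment gives 1 — tautology.
In G3: every assignment gives 1 — tautology.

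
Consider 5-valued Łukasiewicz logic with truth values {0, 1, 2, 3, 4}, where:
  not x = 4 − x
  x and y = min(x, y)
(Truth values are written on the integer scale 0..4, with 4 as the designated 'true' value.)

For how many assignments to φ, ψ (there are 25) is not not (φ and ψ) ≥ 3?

value 4: 1 assignment (counts)
value 3: 3 assignments (counts)
value 2: 5 assignments
value 1: 7 assignments
value 0: 9 assignments
So 4 of the 25 assignments meet the threshold.

4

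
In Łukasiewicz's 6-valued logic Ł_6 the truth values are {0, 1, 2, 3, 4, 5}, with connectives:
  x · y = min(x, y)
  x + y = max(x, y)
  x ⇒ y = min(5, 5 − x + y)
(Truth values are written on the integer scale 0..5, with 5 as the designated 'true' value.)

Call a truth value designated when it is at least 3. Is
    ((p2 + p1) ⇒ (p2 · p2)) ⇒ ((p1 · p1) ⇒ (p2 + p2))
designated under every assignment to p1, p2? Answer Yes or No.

At p1 = 3, p2 = 4, for instance:
p2 + p1 = 4 + 3 = 4
p2 · p2 = 4 · 4 = 4
(p2 + p1) ⇒ (p2 · p2) = 4 ⇒ 4 = 5
p1 · p1 = 3 · 3 = 3
p2 + p2 = 4 + 4 = 4
(p1 · p1) ⇒ (p2 + p2) = 3 ⇒ 4 = 5
((p2 + p1) ⇒ (p2 · p2)) ⇒ ((p1 · p1) ⇒ (p2 + p2)) = 5 ⇒ 5 = 5
and checking the remaining 35 assignments likewise gives ≥ 3 in every case.

Yes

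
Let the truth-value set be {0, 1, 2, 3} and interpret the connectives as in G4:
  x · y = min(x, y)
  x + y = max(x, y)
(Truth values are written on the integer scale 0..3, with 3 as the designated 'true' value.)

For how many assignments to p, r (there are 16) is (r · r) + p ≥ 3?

p = 0, r = 0 ↦ 0  <
p = 0, r = 1 ↦ 1  <
p = 0, r = 2 ↦ 2  <
p = 0, r = 3 ↦ 3  ≥
p = 1, r = 0 ↦ 1  <
p = 1, r = 1 ↦ 1  <
p = 1, r = 2 ↦ 2  <
p = 1, r = 3 ↦ 3  ≥
p = 2, r = 0 ↦ 2  <
p = 2, r = 1 ↦ 2  <
p = 2, r = 2 ↦ 2  <
p = 2, r = 3 ↦ 3  ≥
p = 3, r = 0 ↦ 3  ≥
p = 3, r = 1 ↦ 3  ≥
p = 3, r = 2 ↦ 3  ≥
p = 3, r = 3 ↦ 3  ≥
So 7 of the 16 assignments meet the threshold.

7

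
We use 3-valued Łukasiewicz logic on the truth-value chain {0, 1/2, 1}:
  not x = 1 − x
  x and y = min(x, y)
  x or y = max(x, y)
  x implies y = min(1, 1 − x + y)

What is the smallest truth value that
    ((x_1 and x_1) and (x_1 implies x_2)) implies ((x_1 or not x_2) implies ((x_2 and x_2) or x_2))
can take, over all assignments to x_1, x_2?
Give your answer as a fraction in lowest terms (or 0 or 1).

1/2

Take x_1 = 1/2, x_2 = 0:
x_1 and x_1 = 1/2 and 1/2 = 1/2
x_1 implies x_2 = 1/2 implies 0 = 1/2
(x_1 and x_1) and (x_1 implies x_2) = 1/2 and 1/2 = 1/2
not x_2 = not 0 = 1
x_1 or not x_2 = 1/2 or 1 = 1
x_2 and x_2 = 0 and 0 = 0
(x_2 and x_2) or x_2 = 0 or 0 = 0
(x_1 or not x_2) implies ((x_2 and x_2) or x_2) = 1 implies 0 = 0
((x_1 and x_1) and (x_1 implies x_2)) implies ((x_1 or not x_2) implies ((x_2 and x_2) or x_2)) = 1/2 implies 0 = 1/2
No assignment yields a value below 1/2, so this is the minimum.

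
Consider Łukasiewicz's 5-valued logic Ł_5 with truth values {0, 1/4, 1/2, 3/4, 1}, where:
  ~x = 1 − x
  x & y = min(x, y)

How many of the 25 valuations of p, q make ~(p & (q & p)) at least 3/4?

value 1: 9 assignments (counts)
value 3/4: 7 assignments (counts)
value 1/2: 5 assignments
value 1/4: 3 assignments
value 0: 1 assignment
So 16 of the 25 assignments meet the threshold.

16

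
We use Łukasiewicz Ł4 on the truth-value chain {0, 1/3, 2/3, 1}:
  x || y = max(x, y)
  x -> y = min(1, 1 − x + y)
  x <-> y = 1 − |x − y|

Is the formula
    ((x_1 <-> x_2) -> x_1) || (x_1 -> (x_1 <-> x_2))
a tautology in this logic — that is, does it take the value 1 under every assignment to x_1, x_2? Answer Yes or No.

x_1 = 0, x_2 = 0 ↦ 1
x_1 = 0, x_2 = 1/3 ↦ 1
x_1 = 0, x_2 = 2/3 ↦ 1
x_1 = 0, x_2 = 1 ↦ 1
x_1 = 1/3, x_2 = 0 ↦ 1
x_1 = 1/3, x_2 = 1/3 ↦ 1
x_1 = 1/3, x_2 = 2/3 ↦ 1
x_1 = 1/3, x_2 = 1 ↦ 1
x_1 = 2/3, x_2 = 0 ↦ 1
x_1 = 2/3, x_2 = 1/3 ↦ 1
x_1 = 2/3, x_2 = 2/3 ↦ 1
x_1 = 2/3, x_2 = 1 ↦ 1
x_1 = 1, x_2 = 0 ↦ 1
x_1 = 1, x_2 = 1/3 ↦ 1
x_1 = 1, x_2 = 2/3 ↦ 1
x_1 = 1, x_2 = 1 ↦ 1
Every assignment gives a value ≥ 1.

Yes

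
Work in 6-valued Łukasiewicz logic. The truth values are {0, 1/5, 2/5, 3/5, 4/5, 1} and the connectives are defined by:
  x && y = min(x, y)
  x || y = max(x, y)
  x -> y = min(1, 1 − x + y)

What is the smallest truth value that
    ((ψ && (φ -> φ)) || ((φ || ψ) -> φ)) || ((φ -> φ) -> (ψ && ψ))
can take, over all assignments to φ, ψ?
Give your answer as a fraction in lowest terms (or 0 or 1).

Take φ = 0, ψ = 2/5:
φ -> φ = 0 -> 0 = 1
ψ && (φ -> φ) = 2/5 && 1 = 2/5
φ || ψ = 0 || 2/5 = 2/5
(φ || ψ) -> φ = 2/5 -> 0 = 3/5
(ψ && (φ -> φ)) || ((φ || ψ) -> φ) = 2/5 || 3/5 = 3/5
φ -> φ = 0 -> 0 = 1
ψ && ψ = 2/5 && 2/5 = 2/5
(φ -> φ) -> (ψ && ψ) = 1 -> 2/5 = 2/5
((ψ && (φ -> φ)) || ((φ || ψ) -> φ)) || ((φ -> φ) -> (ψ && ψ)) = 3/5 || 2/5 = 3/5
No assignment yields a value below 3/5, so this is the minimum.

3/5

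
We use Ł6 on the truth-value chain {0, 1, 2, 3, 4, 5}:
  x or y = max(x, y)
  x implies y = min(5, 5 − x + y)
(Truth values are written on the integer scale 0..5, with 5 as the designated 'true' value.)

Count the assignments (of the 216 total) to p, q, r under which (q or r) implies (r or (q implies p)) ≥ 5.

176

value 5: 176 assignments (counts)
value 4: 18 assignments
value 3: 11 assignments
value 2: 7 assignments
value 1: 3 assignments
value 0: 1 assignment
So 176 of the 216 assignments meet the threshold.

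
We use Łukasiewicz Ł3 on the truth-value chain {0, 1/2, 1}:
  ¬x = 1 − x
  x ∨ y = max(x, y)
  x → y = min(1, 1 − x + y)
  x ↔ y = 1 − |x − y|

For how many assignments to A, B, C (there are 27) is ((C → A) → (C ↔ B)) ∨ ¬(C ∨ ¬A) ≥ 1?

value 1: 16 assignments (counts)
value 1/2: 9 assignments
value 0: 2 assignments
So 16 of the 27 assignments meet the threshold.

16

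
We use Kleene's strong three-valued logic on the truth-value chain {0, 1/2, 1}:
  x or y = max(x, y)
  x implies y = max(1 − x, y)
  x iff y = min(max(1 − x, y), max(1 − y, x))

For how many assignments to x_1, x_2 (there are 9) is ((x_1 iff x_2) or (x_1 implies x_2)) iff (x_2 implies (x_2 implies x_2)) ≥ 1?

x_1 = 0, x_2 = 0 ↦ 1  ≥
x_1 = 0, x_2 = 1/2 ↦ 1/2  <
x_1 = 0, x_2 = 1 ↦ 1  ≥
x_1 = 1/2, x_2 = 0 ↦ 1/2  <
x_1 = 1/2, x_2 = 1/2 ↦ 1/2  <
x_1 = 1/2, x_2 = 1 ↦ 1  ≥
x_1 = 1, x_2 = 0 ↦ 0  <
x_1 = 1, x_2 = 1/2 ↦ 1/2  <
x_1 = 1, x_2 = 1 ↦ 1  ≥
So 4 of the 9 assignments meet the threshold.

4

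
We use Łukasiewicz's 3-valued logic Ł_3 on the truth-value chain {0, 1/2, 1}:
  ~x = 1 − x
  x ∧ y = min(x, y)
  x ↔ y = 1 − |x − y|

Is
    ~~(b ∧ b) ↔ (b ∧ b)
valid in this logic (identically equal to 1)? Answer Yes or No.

b = 0 ↦ 1
b = 1/2 ↦ 1
b = 1 ↦ 1
Every assignment gives a value ≥ 1.

Yes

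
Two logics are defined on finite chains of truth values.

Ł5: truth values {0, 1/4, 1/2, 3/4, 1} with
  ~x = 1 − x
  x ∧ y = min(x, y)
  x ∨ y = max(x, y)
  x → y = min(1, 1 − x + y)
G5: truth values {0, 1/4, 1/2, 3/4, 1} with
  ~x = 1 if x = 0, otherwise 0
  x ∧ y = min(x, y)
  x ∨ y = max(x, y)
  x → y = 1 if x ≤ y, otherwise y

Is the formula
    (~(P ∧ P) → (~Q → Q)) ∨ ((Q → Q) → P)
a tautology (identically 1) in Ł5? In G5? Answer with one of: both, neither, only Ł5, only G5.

In Ł5: at P = 0, Q = 0 the value is 0 — not a tautology.
In G5: at P = 0, Q = 0 the value is 0 — not a tautology.

neither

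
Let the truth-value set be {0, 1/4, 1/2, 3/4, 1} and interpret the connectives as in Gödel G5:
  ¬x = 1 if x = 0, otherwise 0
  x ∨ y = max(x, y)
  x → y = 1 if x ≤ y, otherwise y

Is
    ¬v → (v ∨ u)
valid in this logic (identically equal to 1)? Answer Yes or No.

Counterexample: take u = 0, v = 0.
¬v = ¬0 = 1
v ∨ u = 0 ∨ 0 = 0
¬v → (v ∨ u) = 1 → 0 = 0
This gives 0 ≠ 1.

No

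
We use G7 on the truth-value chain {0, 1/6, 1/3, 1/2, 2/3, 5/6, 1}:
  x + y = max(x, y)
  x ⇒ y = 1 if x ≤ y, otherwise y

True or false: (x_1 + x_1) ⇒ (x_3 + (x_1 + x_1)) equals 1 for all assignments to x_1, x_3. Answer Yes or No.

Yes

At x_1 = 2/3, x_3 = 5/6, for instance:
x_1 + x_1 = 2/3 + 2/3 = 2/3
x_3 + (x_1 + x_1) = 5/6 + 2/3 = 5/6
(x_1 + x_1) ⇒ (x_3 + (x_1 + x_1)) = 2/3 ⇒ 5/6 = 1
and checking the remaining 48 assignments likewise gives ≥ 1 in every case.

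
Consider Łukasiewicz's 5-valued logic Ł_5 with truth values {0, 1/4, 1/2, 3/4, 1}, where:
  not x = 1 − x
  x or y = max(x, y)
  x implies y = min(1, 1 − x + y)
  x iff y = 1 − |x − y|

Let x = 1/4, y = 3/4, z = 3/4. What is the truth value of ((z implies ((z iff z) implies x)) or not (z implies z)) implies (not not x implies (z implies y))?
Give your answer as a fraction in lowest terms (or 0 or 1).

1

z iff z = 3/4 iff 3/4 = 1
(z iff z) implies x = 1 implies 1/4 = 1/4
z implies ((z iff z) implies x) = 3/4 implies 1/4 = 1/2
z implies z = 3/4 implies 3/4 = 1
not (z implies z) = not 1 = 0
(z implies ((z iff z) implies x)) or not (z implies z) = 1/2 or 0 = 1/2
not x = not 1/4 = 3/4
not not x = not 3/4 = 1/4
z implies y = 3/4 implies 3/4 = 1
not not x implies (z implies y) = 1/4 implies 1 = 1
((z implies ((z iff z) implies x)) or not (z implies z)) implies (not not x implies (z implies y)) = 1/2 implies 1 = 1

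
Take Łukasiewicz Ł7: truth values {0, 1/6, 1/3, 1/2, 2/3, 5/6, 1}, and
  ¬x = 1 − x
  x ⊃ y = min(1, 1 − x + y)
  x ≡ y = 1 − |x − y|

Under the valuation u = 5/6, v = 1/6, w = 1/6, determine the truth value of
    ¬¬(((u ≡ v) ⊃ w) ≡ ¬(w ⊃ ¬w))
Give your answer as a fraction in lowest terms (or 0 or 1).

u ≡ v = 5/6 ≡ 1/6 = 1/3
(u ≡ v) ⊃ w = 1/3 ⊃ 1/6 = 5/6
¬w = ¬1/6 = 5/6
w ⊃ ¬w = 1/6 ⊃ 5/6 = 1
¬(w ⊃ ¬w) = ¬1 = 0
((u ≡ v) ⊃ w) ≡ ¬(w ⊃ ¬w) = 5/6 ≡ 0 = 1/6
¬(((u ≡ v) ⊃ w) ≡ ¬(w ⊃ ¬w)) = ¬1/6 = 5/6
¬¬(((u ≡ v) ⊃ w) ≡ ¬(w ⊃ ¬w)) = ¬5/6 = 1/6

1/6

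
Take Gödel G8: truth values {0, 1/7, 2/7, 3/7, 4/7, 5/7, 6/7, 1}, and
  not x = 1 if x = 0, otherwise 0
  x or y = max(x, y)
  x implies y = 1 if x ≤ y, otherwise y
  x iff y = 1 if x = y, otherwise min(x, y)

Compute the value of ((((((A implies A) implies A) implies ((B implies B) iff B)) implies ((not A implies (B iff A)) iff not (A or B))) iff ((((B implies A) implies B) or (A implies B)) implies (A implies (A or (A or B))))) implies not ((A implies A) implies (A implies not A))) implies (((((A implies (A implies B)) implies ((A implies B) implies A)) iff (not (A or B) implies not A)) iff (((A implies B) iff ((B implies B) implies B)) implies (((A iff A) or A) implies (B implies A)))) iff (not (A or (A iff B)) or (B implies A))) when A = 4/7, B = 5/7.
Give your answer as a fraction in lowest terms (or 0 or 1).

A implies A = 4/7 implies 4/7 = 1
(A implies A) implies A = 1 implies 4/7 = 4/7
B implies B = 5/7 implies 5/7 = 1
(B implies B) iff B = 1 iff 5/7 = 5/7
((A implies A) implies A) implies ((B implies B) iff B) = 4/7 implies 5/7 = 1
not A = not 4/7 = 0
B iff A = 5/7 iff 4/7 = 4/7
not A implies (B iff A) = 0 implies 4/7 = 1
A or B = 4/7 or 5/7 = 5/7
not (A or B) = not 5/7 = 0
(not A implies (B iff A)) iff not (A or B) = 1 iff 0 = 0
(((A implies A) implies A) implies ((B implies B) iff B)) implies ((not A implies (B iff A)) iff not (A or B)) = 1 implies 0 = 0
B implies A = 5/7 implies 4/7 = 4/7
(B implies A) implies B = 4/7 implies 5/7 = 1
A implies B = 4/7 implies 5/7 = 1
((B implies A) implies B) or (A implies B) = 1 or 1 = 1
A or B = 4/7 or 5/7 = 5/7
A or (A or B) = 4/7 or 5/7 = 5/7
A implies (A or (A or B)) = 4/7 implies 5/7 = 1
(((B implies A) implies B) or (A implies B)) implies (A implies (A or (A or B))) = 1 implies 1 = 1
((((A implies A) implies A) implies ((B implies B) iff B)) implies ((not A implies (B iff A)) iff not (A or B))) iff ((((B implies A) implies B) or (A implies B)) implies (A implies (A or (A or B)))) = 0 iff 1 = 0
A implies A = 4/7 implies 4/7 = 1
not A = not 4/7 = 0
A implies not A = 4/7 implies 0 = 0
(A implies A) implies (A implies not A) = 1 implies 0 = 0
not ((A implies A) implies (A implies not A)) = not 0 = 1
(((((A implies A) implies A) implies ((B implies B) iff B)) implies ((not A implies (B iff A)) iff not (A or B))) iff ((((B implies A) implies B) or (A implies B)) implies (A implies (A or (A or B))))) implies not ((A implies A) implies (A implies not A)) = 0 implies 1 = 1
A implies B = 4/7 implies 5/7 = 1
A implies (A implies B) = 4/7 implies 1 = 1
A implies B = 4/7 implies 5/7 = 1
(A implies B) implies A = 1 implies 4/7 = 4/7
(A implies (A implies B)) implies ((A implies B) implies A) = 1 implies 4/7 = 4/7
A or B = 4/7 or 5/7 = 5/7
not (A or B) = not 5/7 = 0
not A = not 4/7 = 0
not (A or B) implies not A = 0 implies 0 = 1
((A implies (A implies B)) implies ((A implies B) implies A)) iff (not (A or B) implies not A) = 4/7 iff 1 = 4/7
A implies B = 4/7 implies 5/7 = 1
B implies B = 5/7 implies 5/7 = 1
(B implies B) implies B = 1 implies 5/7 = 5/7
(A implies B) iff ((B implies B) implies B) = 1 iff 5/7 = 5/7
A iff A = 4/7 iff 4/7 = 1
(A iff A) or A = 1 or 4/7 = 1
B implies A = 5/7 implies 4/7 = 4/7
((A iff A) or A) implies (B implies A) = 1 implies 4/7 = 4/7
((A implies B) iff ((B implies B) implies B)) implies (((A iff A) or A) implies (B implies A)) = 5/7 implies 4/7 = 4/7
(((A implies (A implies B)) implies ((A implies B) implies A)) iff (not (A or B) implies not A)) iff (((A implies B) iff ((B implies B) implies B)) implies (((A iff A) or A) implies (B implies A))) = 4/7 iff 4/7 = 1
A iff B = 4/7 iff 5/7 = 4/7
A or (A iff B) = 4/7 or 4/7 = 4/7
not (A or (A iff B)) = not 4/7 = 0
B implies A = 5/7 implies 4/7 = 4/7
not (A or (A iff B)) or (B implies A) = 0 or 4/7 = 4/7
((((A implies (A implies B)) implies ((A implies B) implies A)) iff (not (A or B) implies not A)) iff (((A implies B) iff ((B implies B) implies B)) implies (((A iff A) or A) implies (B implies A)))) iff (not (A or (A iff B)) or (B implies A)) = 1 iff 4/7 = 4/7
((((((A implies A) implies A) implies ((B implies B) iff B)) implies ((not A implies (B iff A)) iff not (A or B))) iff ((((B implies A) implies B) or (A implies B)) implies (A implies (A or (A or B))))) implies not ((A implies A) implies (A implies not A))) implies (((((A implies (A implies B)) implies ((A implies B) implies A)) iff (not (A or B) implies not A)) iff (((A implies B) iff ((B implies B) implies B)) implies (((A iff A) or A) implies (B implies A)))) iff (not (A or (A iff B)) or (B implies A))) = 1 implies 4/7 = 4/7

4/7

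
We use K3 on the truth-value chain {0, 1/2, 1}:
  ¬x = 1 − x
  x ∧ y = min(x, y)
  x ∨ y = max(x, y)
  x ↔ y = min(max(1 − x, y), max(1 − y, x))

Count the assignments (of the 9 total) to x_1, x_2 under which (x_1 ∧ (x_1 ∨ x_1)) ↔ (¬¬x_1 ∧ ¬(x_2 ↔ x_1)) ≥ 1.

4

x_1 = 0, x_2 = 0 ↦ 1  ≥
x_1 = 0, x_2 = 1/2 ↦ 1  ≥
x_1 = 0, x_2 = 1 ↦ 1  ≥
x_1 = 1/2, x_2 = 0 ↦ 1/2  <
x_1 = 1/2, x_2 = 1/2 ↦ 1/2  <
x_1 = 1/2, x_2 = 1 ↦ 1/2  <
x_1 = 1, x_2 = 0 ↦ 1  ≥
x_1 = 1, x_2 = 1/2 ↦ 1/2  <
x_1 = 1, x_2 = 1 ↦ 0  <
So 4 of the 9 assignments meet the threshold.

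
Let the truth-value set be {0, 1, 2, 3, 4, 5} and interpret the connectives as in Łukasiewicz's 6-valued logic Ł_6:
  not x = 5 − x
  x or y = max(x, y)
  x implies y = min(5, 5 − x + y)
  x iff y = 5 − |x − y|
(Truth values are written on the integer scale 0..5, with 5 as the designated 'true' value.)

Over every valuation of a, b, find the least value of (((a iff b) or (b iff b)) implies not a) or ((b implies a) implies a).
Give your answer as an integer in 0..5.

3

Take a = 2, b = 0:
a iff b = 2 iff 0 = 3
b iff b = 0 iff 0 = 5
(a iff b) or (b iff b) = 3 or 5 = 5
not a = not 2 = 3
((a iff b) or (b iff b)) implies not a = 5 implies 3 = 3
b implies a = 0 implies 2 = 5
(b implies a) implies a = 5 implies 2 = 2
(((a iff b) or (b iff b)) implies not a) or ((b implies a) implies a) = 3 or 2 = 3
No assignment yields a value below 3, so this is the minimum.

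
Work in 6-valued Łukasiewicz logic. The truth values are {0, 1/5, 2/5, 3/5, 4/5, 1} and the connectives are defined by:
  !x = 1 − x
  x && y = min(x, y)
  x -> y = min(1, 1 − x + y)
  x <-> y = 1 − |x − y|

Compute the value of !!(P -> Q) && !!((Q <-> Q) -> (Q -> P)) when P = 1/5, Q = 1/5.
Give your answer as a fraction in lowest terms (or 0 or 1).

1

P -> Q = 1/5 -> 1/5 = 1
!(P -> Q) = !1 = 0
!!(P -> Q) = !0 = 1
Q <-> Q = 1/5 <-> 1/5 = 1
Q -> P = 1/5 -> 1/5 = 1
(Q <-> Q) -> (Q -> P) = 1 -> 1 = 1
!((Q <-> Q) -> (Q -> P)) = !1 = 0
!!((Q <-> Q) -> (Q -> P)) = !0 = 1
!!(P -> Q) && !!((Q <-> Q) -> (Q -> P)) = 1 && 1 = 1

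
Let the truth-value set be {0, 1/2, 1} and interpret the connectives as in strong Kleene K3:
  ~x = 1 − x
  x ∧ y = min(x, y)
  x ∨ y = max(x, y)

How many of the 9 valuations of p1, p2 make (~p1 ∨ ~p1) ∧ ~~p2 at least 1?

1

p1 = 0, p2 = 0 ↦ 0  <
p1 = 0, p2 = 1/2 ↦ 1/2  <
p1 = 0, p2 = 1 ↦ 1  ≥
p1 = 1/2, p2 = 0 ↦ 0  <
p1 = 1/2, p2 = 1/2 ↦ 1/2  <
p1 = 1/2, p2 = 1 ↦ 1/2  <
p1 = 1, p2 = 0 ↦ 0  <
p1 = 1, p2 = 1/2 ↦ 0  <
p1 = 1, p2 = 1 ↦ 0  <
So 1 of the 9 assignments meets the threshold.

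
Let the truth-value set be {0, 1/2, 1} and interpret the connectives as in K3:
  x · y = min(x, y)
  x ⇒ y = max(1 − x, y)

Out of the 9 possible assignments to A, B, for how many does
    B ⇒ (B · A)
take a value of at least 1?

4

A = 0, B = 0 ↦ 1  ≥
A = 0, B = 1/2 ↦ 1/2  <
A = 0, B = 1 ↦ 0  <
A = 1/2, B = 0 ↦ 1  ≥
A = 1/2, B = 1/2 ↦ 1/2  <
A = 1/2, B = 1 ↦ 1/2  <
A = 1, B = 0 ↦ 1  ≥
A = 1, B = 1/2 ↦ 1/2  <
A = 1, B = 1 ↦ 1  ≥
So 4 of the 9 assignments meet the threshold.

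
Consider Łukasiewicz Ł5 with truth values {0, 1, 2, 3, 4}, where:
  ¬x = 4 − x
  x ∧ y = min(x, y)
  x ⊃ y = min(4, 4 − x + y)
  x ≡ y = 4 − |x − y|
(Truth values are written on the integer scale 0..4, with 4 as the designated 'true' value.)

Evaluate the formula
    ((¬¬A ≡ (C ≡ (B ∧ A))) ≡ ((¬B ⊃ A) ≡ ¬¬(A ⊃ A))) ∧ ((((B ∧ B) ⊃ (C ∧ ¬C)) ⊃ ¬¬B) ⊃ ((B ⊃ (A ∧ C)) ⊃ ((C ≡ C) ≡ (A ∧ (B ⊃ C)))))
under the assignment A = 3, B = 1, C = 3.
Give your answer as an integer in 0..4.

¬A = ¬3 = 1
¬¬A = ¬1 = 3
B ∧ A = 1 ∧ 3 = 1
C ≡ (B ∧ A) = 3 ≡ 1 = 2
¬¬A ≡ (C ≡ (B ∧ A)) = 3 ≡ 2 = 3
¬B = ¬1 = 3
¬B ⊃ A = 3 ⊃ 3 = 4
A ⊃ A = 3 ⊃ 3 = 4
¬(A ⊃ A) = ¬4 = 0
¬¬(A ⊃ A) = ¬0 = 4
(¬B ⊃ A) ≡ ¬¬(A ⊃ A) = 4 ≡ 4 = 4
(¬¬A ≡ (C ≡ (B ∧ A))) ≡ ((¬B ⊃ A) ≡ ¬¬(A ⊃ A)) = 3 ≡ 4 = 3
B ∧ B = 1 ∧ 1 = 1
¬C = ¬3 = 1
C ∧ ¬C = 3 ∧ 1 = 1
(B ∧ B) ⊃ (C ∧ ¬C) = 1 ⊃ 1 = 4
¬B = ¬1 = 3
¬¬B = ¬3 = 1
((B ∧ B) ⊃ (C ∧ ¬C)) ⊃ ¬¬B = 4 ⊃ 1 = 1
A ∧ C = 3 ∧ 3 = 3
B ⊃ (A ∧ C) = 1 ⊃ 3 = 4
C ≡ C = 3 ≡ 3 = 4
B ⊃ C = 1 ⊃ 3 = 4
A ∧ (B ⊃ C) = 3 ∧ 4 = 3
(C ≡ C) ≡ (A ∧ (B ⊃ C)) = 4 ≡ 3 = 3
(B ⊃ (A ∧ C)) ⊃ ((C ≡ C) ≡ (A ∧ (B ⊃ C))) = 4 ⊃ 3 = 3
(((B ∧ B) ⊃ (C ∧ ¬C)) ⊃ ¬¬B) ⊃ ((B ⊃ (A ∧ C)) ⊃ ((C ≡ C) ≡ (A ∧ (B ⊃ C)))) = 1 ⊃ 3 = 4
((¬¬A ≡ (C ≡ (B ∧ A))) ≡ ((¬B ⊃ A) ≡ ¬¬(A ⊃ A))) ∧ ((((B ∧ B) ⊃ (C ∧ ¬C)) ⊃ ¬¬B) ⊃ ((B ⊃ (A ∧ C)) ⊃ ((C ≡ C) ≡ (A ∧ (B ⊃ C))))) = 3 ∧ 4 = 3

3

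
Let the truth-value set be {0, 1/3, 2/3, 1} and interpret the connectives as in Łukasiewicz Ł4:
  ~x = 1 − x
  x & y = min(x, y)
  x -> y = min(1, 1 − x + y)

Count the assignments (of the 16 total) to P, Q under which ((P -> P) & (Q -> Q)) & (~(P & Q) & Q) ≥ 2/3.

P = 0, Q = 0 ↦ 0  <
P = 0, Q = 1/3 ↦ 1/3  <
P = 0, Q = 2/3 ↦ 2/3  ≥
P = 0, Q = 1 ↦ 1  ≥
P = 1/3, Q = 0 ↦ 0  <
P = 1/3, Q = 1/3 ↦ 1/3  <
P = 1/3, Q = 2/3 ↦ 2/3  ≥
P = 1/3, Q = 1 ↦ 2/3  ≥
P = 2/3, Q = 0 ↦ 0  <
P = 2/3, Q = 1/3 ↦ 1/3  <
P = 2/3, Q = 2/3 ↦ 1/3  <
P = 2/3, Q = 1 ↦ 1/3  <
P = 1, Q = 0 ↦ 0  <
P = 1, Q = 1/3 ↦ 1/3  <
P = 1, Q = 2/3 ↦ 1/3  <
P = 1, Q = 1 ↦ 0  <
So 4 of the 16 assignments meet the threshold.

4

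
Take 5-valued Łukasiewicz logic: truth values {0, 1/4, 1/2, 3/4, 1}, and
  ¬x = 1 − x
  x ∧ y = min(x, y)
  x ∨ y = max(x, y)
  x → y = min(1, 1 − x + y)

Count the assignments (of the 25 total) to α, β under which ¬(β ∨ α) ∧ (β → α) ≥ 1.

1

value 1: 1 assignment (counts)
value 3/4: 3 assignments
value 1/2: 5 assignments
value 1/4: 7 assignments
value 0: 9 assignments
So 1 of the 25 assignments meets the threshold.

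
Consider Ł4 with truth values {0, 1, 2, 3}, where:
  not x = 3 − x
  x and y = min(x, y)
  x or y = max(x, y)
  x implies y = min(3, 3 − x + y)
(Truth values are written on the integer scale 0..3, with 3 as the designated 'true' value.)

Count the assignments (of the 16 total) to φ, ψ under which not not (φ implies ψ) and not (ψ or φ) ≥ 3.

1

φ = 0, ψ = 0 ↦ 3  ≥
φ = 0, ψ = 1 ↦ 2  <
φ = 0, ψ = 2 ↦ 1  <
φ = 0, ψ = 3 ↦ 0  <
φ = 1, ψ = 0 ↦ 2  <
φ = 1, ψ = 1 ↦ 2  <
φ = 1, ψ = 2 ↦ 1  <
φ = 1, ψ = 3 ↦ 0  <
φ = 2, ψ = 0 ↦ 1  <
φ = 2, ψ = 1 ↦ 1  <
φ = 2, ψ = 2 ↦ 1  <
φ = 2, ψ = 3 ↦ 0  <
φ = 3, ψ = 0 ↦ 0  <
φ = 3, ψ = 1 ↦ 0  <
φ = 3, ψ = 2 ↦ 0  <
φ = 3, ψ = 3 ↦ 0  <
So 1 of the 16 assignments meets the threshold.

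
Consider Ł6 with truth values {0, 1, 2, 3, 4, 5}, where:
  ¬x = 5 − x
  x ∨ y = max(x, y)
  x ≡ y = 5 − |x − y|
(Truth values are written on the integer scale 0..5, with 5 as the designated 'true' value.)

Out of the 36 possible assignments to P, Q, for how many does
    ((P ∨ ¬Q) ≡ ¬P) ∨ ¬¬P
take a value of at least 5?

value 5: 9 assignments (counts)
value 4: 17 assignments
value 3: 5 assignments
value 2: 3 assignments
value 1: 1 assignment
value 0: 1 assignment
So 9 of the 36 assignments meet the threshold.

9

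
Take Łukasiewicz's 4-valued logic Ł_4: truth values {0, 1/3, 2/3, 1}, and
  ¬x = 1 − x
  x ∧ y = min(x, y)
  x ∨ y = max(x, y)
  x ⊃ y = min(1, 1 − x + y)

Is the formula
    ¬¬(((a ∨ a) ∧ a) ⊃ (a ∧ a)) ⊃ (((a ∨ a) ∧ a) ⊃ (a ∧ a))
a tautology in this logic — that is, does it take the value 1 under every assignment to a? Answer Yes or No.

a = 0 ↦ 1
a = 1/3 ↦ 1
a = 2/3 ↦ 1
a = 1 ↦ 1
Every assignment gives a value ≥ 1.

Yes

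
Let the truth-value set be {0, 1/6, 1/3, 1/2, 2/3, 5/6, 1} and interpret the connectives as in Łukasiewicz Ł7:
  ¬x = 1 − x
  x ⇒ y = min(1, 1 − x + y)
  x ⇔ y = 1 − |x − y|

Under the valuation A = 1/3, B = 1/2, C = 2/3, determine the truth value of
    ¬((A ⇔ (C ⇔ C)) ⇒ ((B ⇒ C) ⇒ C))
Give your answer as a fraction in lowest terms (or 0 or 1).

0

C ⇔ C = 2/3 ⇔ 2/3 = 1
A ⇔ (C ⇔ C) = 1/3 ⇔ 1 = 1/3
B ⇒ C = 1/2 ⇒ 2/3 = 1
(B ⇒ C) ⇒ C = 1 ⇒ 2/3 = 2/3
(A ⇔ (C ⇔ C)) ⇒ ((B ⇒ C) ⇒ C) = 1/3 ⇒ 2/3 = 1
¬((A ⇔ (C ⇔ C)) ⇒ ((B ⇒ C) ⇒ C)) = ¬1 = 0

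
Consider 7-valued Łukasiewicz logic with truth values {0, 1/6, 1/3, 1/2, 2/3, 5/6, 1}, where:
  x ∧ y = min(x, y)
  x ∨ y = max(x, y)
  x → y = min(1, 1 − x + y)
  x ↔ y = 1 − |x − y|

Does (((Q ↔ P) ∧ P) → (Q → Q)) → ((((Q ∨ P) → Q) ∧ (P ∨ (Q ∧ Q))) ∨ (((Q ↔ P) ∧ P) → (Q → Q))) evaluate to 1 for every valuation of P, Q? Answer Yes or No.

Yes

At P = 5/6, Q = 1, for instance:
Q ↔ P = 1 ↔ 5/6 = 5/6
(Q ↔ P) ∧ P = 5/6 ∧ 5/6 = 5/6
Q → Q = 1 → 1 = 1
((Q ↔ P) ∧ P) → (Q → Q) = 5/6 → 1 = 1
Q ∨ P = 1 ∨ 5/6 = 1
(Q ∨ P) → Q = 1 → 1 = 1
Q ∧ Q = 1 ∧ 1 = 1
P ∨ (Q ∧ Q) = 5/6 ∨ 1 = 1
((Q ∨ P) → Q) ∧ (P ∨ (Q ∧ Q)) = 1 ∧ 1 = 1
(((Q ∨ P) → Q) ∧ (P ∨ (Q ∧ Q))) ∨ (((Q ↔ P) ∧ P) → (Q → Q)) = 1 ∨ 1 = 1
(((Q ↔ P) ∧ P) → (Q → Q)) → ((((Q ∨ P) → Q) ∧ (P ∨ (Q ∧ Q))) ∨ (((Q ↔ P) ∧ P) → (Q → Q))) = 1 → 1 = 1
and checking the remaining 48 assignments likewise gives ≥ 1 in every case.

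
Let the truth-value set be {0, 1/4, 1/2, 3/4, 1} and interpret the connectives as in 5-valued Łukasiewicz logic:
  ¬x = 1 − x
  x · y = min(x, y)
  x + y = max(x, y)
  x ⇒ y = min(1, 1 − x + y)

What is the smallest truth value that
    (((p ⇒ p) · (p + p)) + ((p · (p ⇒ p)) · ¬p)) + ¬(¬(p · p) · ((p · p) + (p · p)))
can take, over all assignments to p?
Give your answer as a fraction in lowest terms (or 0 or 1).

1/2

Take p = 1/2:
p ⇒ p = 1/2 ⇒ 1/2 = 1
p + p = 1/2 + 1/2 = 1/2
(p ⇒ p) · (p + p) = 1 · 1/2 = 1/2
p ⇒ p = 1/2 ⇒ 1/2 = 1
p · (p ⇒ p) = 1/2 · 1 = 1/2
¬p = ¬1/2 = 1/2
(p · (p ⇒ p)) · ¬p = 1/2 · 1/2 = 1/2
((p ⇒ p) · (p + p)) + ((p · (p ⇒ p)) · ¬p) = 1/2 + 1/2 = 1/2
p · p = 1/2 · 1/2 = 1/2
¬(p · p) = ¬1/2 = 1/2
p · p = 1/2 · 1/2 = 1/2
p · p = 1/2 · 1/2 = 1/2
(p · p) + (p · p) = 1/2 + 1/2 = 1/2
¬(p · p) · ((p · p) + (p · p)) = 1/2 · 1/2 = 1/2
¬(¬(p · p) · ((p · p) + (p · p))) = ¬1/2 = 1/2
(((p ⇒ p) · (p + p)) + ((p · (p ⇒ p)) · ¬p)) + ¬(¬(p · p) · ((p · p) + (p · p))) = 1/2 + 1/2 = 1/2
No assignment yields a value below 1/2, so this is the minimum.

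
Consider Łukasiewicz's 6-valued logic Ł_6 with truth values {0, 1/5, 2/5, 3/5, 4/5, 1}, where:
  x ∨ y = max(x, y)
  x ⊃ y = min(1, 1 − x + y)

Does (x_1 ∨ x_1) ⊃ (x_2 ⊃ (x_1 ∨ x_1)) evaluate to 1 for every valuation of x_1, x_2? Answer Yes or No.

At x_1 = 4/5, x_2 = 1/5, for instance:
x_1 ∨ x_1 = 4/5 ∨ 4/5 = 4/5
x_2 ⊃ (x_1 ∨ x_1) = 1/5 ⊃ 4/5 = 1
(x_1 ∨ x_1) ⊃ (x_2 ⊃ (x_1 ∨ x_1)) = 4/5 ⊃ 1 = 1
and checking the remaining 35 assignments likewise gives ≥ 1 in every case.

Yes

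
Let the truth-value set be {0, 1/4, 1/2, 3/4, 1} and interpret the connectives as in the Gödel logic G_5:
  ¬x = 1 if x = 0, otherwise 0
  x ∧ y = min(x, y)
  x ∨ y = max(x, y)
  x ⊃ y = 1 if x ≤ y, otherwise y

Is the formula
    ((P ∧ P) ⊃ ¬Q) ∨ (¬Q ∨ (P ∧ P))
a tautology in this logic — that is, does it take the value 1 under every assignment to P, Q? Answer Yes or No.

No

Counterexample: take P = 1/4, Q = 1/4.
P ∧ P = 1/4 ∧ 1/4 = 1/4
¬Q = ¬1/4 = 0
(P ∧ P) ⊃ ¬Q = 1/4 ⊃ 0 = 0
¬Q = ¬1/4 = 0
P ∧ P = 1/4 ∧ 1/4 = 1/4
¬Q ∨ (P ∧ P) = 0 ∨ 1/4 = 1/4
((P ∧ P) ⊃ ¬Q) ∨ (¬Q ∨ (P ∧ P)) = 0 ∨ 1/4 = 1/4
This gives 1/4 ≠ 1.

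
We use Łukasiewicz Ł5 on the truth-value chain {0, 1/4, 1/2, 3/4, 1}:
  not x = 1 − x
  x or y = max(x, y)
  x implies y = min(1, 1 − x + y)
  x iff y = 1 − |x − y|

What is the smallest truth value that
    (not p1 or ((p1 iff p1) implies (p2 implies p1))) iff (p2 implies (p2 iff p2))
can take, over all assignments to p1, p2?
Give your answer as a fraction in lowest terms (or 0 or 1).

1/2

Take p1 = 1/2, p2 = 1:
not p1 = not 1/2 = 1/2
p1 iff p1 = 1/2 iff 1/2 = 1
p2 implies p1 = 1 implies 1/2 = 1/2
(p1 iff p1) implies (p2 implies p1) = 1 implies 1/2 = 1/2
not p1 or ((p1 iff p1) implies (p2 implies p1)) = 1/2 or 1/2 = 1/2
p2 iff p2 = 1 iff 1 = 1
p2 implies (p2 iff p2) = 1 implies 1 = 1
(not p1 or ((p1 iff p1) implies (p2 implies p1))) iff (p2 implies (p2 iff p2)) = 1/2 iff 1 = 1/2
No assignment yields a value below 1/2, so this is the minimum.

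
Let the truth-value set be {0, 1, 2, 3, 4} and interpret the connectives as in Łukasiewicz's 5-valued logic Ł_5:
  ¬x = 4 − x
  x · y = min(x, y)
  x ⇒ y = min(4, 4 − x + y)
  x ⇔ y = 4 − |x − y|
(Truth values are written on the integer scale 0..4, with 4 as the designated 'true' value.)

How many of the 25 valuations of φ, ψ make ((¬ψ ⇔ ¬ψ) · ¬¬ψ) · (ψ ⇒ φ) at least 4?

1

value 4: 1 assignment (counts)
value 3: 4 assignments
value 2: 7 assignments
value 1: 7 assignments
value 0: 6 assignments
So 1 of the 25 assignments meets the threshold.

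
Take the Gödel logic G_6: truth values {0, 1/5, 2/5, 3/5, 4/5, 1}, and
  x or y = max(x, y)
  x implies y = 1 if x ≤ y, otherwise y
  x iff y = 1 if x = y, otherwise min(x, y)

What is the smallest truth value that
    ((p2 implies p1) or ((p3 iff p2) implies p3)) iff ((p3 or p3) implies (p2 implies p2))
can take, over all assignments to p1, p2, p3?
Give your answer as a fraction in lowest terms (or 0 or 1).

1/5

Take p1 = 0, p2 = 1/5, p3 = 1/5:
p2 implies p1 = 1/5 implies 0 = 0
p3 iff p2 = 1/5 iff 1/5 = 1
(p3 iff p2) implies p3 = 1 implies 1/5 = 1/5
(p2 implies p1) or ((p3 iff p2) implies p3) = 0 or 1/5 = 1/5
p3 or p3 = 1/5 or 1/5 = 1/5
p2 implies p2 = 1/5 implies 1/5 = 1
(p3 or p3) implies (p2 implies p2) = 1/5 implies 1 = 1
((p2 implies p1) or ((p3 iff p2) implies p3)) iff ((p3 or p3) implies (p2 implies p2)) = 1/5 iff 1 = 1/5
No assignment yields a value below 1/5, so this is the minimum.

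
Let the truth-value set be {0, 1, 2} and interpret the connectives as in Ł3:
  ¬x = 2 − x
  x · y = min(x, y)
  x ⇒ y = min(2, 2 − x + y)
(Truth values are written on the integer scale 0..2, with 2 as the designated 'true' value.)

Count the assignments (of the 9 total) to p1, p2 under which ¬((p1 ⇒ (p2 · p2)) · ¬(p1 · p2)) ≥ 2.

p1 = 0, p2 = 0 ↦ 0  <
p1 = 0, p2 = 1 ↦ 0  <
p1 = 0, p2 = 2 ↦ 0  <
p1 = 1, p2 = 0 ↦ 1  <
p1 = 1, p2 = 1 ↦ 1  <
p1 = 1, p2 = 2 ↦ 1  <
p1 = 2, p2 = 0 ↦ 2  ≥
p1 = 2, p2 = 1 ↦ 1  <
p1 = 2, p2 = 2 ↦ 2  ≥
So 2 of the 9 assignments meet the threshold.

2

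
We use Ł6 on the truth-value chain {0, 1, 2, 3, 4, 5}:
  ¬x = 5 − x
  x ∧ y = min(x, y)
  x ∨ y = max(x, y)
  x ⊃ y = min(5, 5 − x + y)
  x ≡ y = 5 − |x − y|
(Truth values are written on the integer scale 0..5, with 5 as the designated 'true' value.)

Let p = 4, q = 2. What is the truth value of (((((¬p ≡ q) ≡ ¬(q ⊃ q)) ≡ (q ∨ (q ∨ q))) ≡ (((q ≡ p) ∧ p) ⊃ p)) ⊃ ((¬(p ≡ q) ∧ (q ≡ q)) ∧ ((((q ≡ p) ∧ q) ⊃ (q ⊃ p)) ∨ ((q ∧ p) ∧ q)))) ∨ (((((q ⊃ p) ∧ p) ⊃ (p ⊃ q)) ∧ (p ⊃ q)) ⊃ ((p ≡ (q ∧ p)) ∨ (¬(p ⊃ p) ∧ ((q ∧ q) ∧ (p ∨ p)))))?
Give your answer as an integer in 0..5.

5

¬p = ¬4 = 1
¬p ≡ q = 1 ≡ 2 = 4
q ⊃ q = 2 ⊃ 2 = 5
¬(q ⊃ q) = ¬5 = 0
(¬p ≡ q) ≡ ¬(q ⊃ q) = 4 ≡ 0 = 1
q ∨ q = 2 ∨ 2 = 2
q ∨ (q ∨ q) = 2 ∨ 2 = 2
((¬p ≡ q) ≡ ¬(q ⊃ q)) ≡ (q ∨ (q ∨ q)) = 1 ≡ 2 = 4
q ≡ p = 2 ≡ 4 = 3
(q ≡ p) ∧ p = 3 ∧ 4 = 3
((q ≡ p) ∧ p) ⊃ p = 3 ⊃ 4 = 5
(((¬p ≡ q) ≡ ¬(q ⊃ q)) ≡ (q ∨ (q ∨ q))) ≡ (((q ≡ p) ∧ p) ⊃ p) = 4 ≡ 5 = 4
p ≡ q = 4 ≡ 2 = 3
¬(p ≡ q) = ¬3 = 2
q ≡ q = 2 ≡ 2 = 5
¬(p ≡ q) ∧ (q ≡ q) = 2 ∧ 5 = 2
q ≡ p = 2 ≡ 4 = 3
(q ≡ p) ∧ q = 3 ∧ 2 = 2
q ⊃ p = 2 ⊃ 4 = 5
((q ≡ p) ∧ q) ⊃ (q ⊃ p) = 2 ⊃ 5 = 5
q ∧ p = 2 ∧ 4 = 2
(q ∧ p) ∧ q = 2 ∧ 2 = 2
(((q ≡ p) ∧ q) ⊃ (q ⊃ p)) ∨ ((q ∧ p) ∧ q) = 5 ∨ 2 = 5
(¬(p ≡ q) ∧ (q ≡ q)) ∧ ((((q ≡ p) ∧ q) ⊃ (q ⊃ p)) ∨ ((q ∧ p) ∧ q)) = 2 ∧ 5 = 2
((((¬p ≡ q) ≡ ¬(q ⊃ q)) ≡ (q ∨ (q ∨ q))) ≡ (((q ≡ p) ∧ p) ⊃ p)) ⊃ ((¬(p ≡ q) ∧ (q ≡ q)) ∧ ((((q ≡ p) ∧ q) ⊃ (q ⊃ p)) ∨ ((q ∧ p) ∧ q))) = 4 ⊃ 2 = 3
q ⊃ p = 2 ⊃ 4 = 5
(q ⊃ p) ∧ p = 5 ∧ 4 = 4
p ⊃ q = 4 ⊃ 2 = 3
((q ⊃ p) ∧ p) ⊃ (p ⊃ q) = 4 ⊃ 3 = 4
p ⊃ q = 4 ⊃ 2 = 3
(((q ⊃ p) ∧ p) ⊃ (p ⊃ q)) ∧ (p ⊃ q) = 4 ∧ 3 = 3
q ∧ p = 2 ∧ 4 = 2
p ≡ (q ∧ p) = 4 ≡ 2 = 3
p ⊃ p = 4 ⊃ 4 = 5
¬(p ⊃ p) = ¬5 = 0
q ∧ q = 2 ∧ 2 = 2
p ∨ p = 4 ∨ 4 = 4
(q ∧ q) ∧ (p ∨ p) = 2 ∧ 4 = 2
¬(p ⊃ p) ∧ ((q ∧ q) ∧ (p ∨ p)) = 0 ∧ 2 = 0
(p ≡ (q ∧ p)) ∨ (¬(p ⊃ p) ∧ ((q ∧ q) ∧ (p ∨ p))) = 3 ∨ 0 = 3
((((q ⊃ p) ∧ p) ⊃ (p ⊃ q)) ∧ (p ⊃ q)) ⊃ ((p ≡ (q ∧ p)) ∨ (¬(p ⊃ p) ∧ ((q ∧ q) ∧ (p ∨ p)))) = 3 ⊃ 3 = 5
(((((¬p ≡ q) ≡ ¬(q ⊃ q)) ≡ (q ∨ (q ∨ q))) ≡ (((q ≡ p) ∧ p) ⊃ p)) ⊃ ((¬(p ≡ q) ∧ (q ≡ q)) ∧ ((((q ≡ p) ∧ q) ⊃ (q ⊃ p)) ∨ ((q ∧ p) ∧ q)))) ∨ (((((q ⊃ p) ∧ p) ⊃ (p ⊃ q)) ∧ (p ⊃ q)) ⊃ ((p ≡ (q ∧ p)) ∨ (¬(p ⊃ p) ∧ ((q ∧ q) ∧ (p ∨ p))))) = 3 ∨ 5 = 5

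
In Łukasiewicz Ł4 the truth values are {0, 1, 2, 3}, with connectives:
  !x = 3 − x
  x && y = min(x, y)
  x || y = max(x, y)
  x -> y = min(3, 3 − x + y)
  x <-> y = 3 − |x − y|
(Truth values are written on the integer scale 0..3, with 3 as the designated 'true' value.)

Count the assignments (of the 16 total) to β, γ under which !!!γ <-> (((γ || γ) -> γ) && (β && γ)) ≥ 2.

9

β = 0, γ = 0 ↦ 0  <
β = 0, γ = 1 ↦ 1  <
β = 0, γ = 2 ↦ 2  ≥
β = 0, γ = 3 ↦ 3  ≥
β = 1, γ = 0 ↦ 0  <
β = 1, γ = 1 ↦ 2  ≥
β = 1, γ = 2 ↦ 3  ≥
β = 1, γ = 3 ↦ 2  ≥
β = 2, γ = 0 ↦ 0  <
β = 2, γ = 1 ↦ 2  ≥
β = 2, γ = 2 ↦ 2  ≥
β = 2, γ = 3 ↦ 1  <
β = 3, γ = 0 ↦ 0  <
β = 3, γ = 1 ↦ 2  ≥
β = 3, γ = 2 ↦ 2  ≥
β = 3, γ = 3 ↦ 0  <
So 9 of the 16 assignments meet the threshold.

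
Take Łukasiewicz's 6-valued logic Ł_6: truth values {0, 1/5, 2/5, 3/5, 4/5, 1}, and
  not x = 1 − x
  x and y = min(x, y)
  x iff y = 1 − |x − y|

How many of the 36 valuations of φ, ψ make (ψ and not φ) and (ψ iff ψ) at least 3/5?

9

value 1: 1 assignment (counts)
value 4/5: 3 assignments (counts)
value 3/5: 5 assignments (counts)
value 2/5: 7 assignments
value 1/5: 9 assignments
value 0: 11 assignments
So 9 of the 36 assignments meet the threshold.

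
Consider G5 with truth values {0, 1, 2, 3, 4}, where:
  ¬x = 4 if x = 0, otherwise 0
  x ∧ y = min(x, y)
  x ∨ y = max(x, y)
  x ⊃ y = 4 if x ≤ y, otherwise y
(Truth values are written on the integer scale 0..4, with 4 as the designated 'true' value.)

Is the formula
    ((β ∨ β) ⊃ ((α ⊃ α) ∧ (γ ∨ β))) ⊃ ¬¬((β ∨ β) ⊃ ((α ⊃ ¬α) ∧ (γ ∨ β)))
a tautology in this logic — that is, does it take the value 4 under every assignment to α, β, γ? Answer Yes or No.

No

Counterexample: take α = 1, β = 1, γ = 0.
β ∨ β = 1 ∨ 1 = 1
α ⊃ α = 1 ⊃ 1 = 4
γ ∨ β = 0 ∨ 1 = 1
(α ⊃ α) ∧ (γ ∨ β) = 4 ∧ 1 = 1
(β ∨ β) ⊃ ((α ⊃ α) ∧ (γ ∨ β)) = 1 ⊃ 1 = 4
β ∨ β = 1 ∨ 1 = 1
¬α = ¬1 = 0
α ⊃ ¬α = 1 ⊃ 0 = 0
γ ∨ β = 0 ∨ 1 = 1
(α ⊃ ¬α) ∧ (γ ∨ β) = 0 ∧ 1 = 0
(β ∨ β) ⊃ ((α ⊃ ¬α) ∧ (γ ∨ β)) = 1 ⊃ 0 = 0
¬((β ∨ β) ⊃ ((α ⊃ ¬α) ∧ (γ ∨ β))) = ¬0 = 4
¬¬((β ∨ β) ⊃ ((α ⊃ ¬α) ∧ (γ ∨ β))) = ¬4 = 0
((β ∨ β) ⊃ ((α ⊃ α) ∧ (γ ∨ β))) ⊃ ¬¬((β ∨ β) ⊃ ((α ⊃ ¬α) ∧ (γ ∨ β))) = 4 ⊃ 0 = 0
This gives 0 ≠ 4.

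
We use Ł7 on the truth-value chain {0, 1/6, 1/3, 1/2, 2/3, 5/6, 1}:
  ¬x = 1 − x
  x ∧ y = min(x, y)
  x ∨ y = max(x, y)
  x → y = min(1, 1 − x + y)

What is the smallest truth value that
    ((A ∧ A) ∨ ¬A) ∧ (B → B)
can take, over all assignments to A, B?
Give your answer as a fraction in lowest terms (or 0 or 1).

Take A = 1/2, B = 0:
A ∧ A = 1/2 ∧ 1/2 = 1/2
¬A = ¬1/2 = 1/2
(A ∧ A) ∨ ¬A = 1/2 ∨ 1/2 = 1/2
B → B = 0 → 0 = 1
((A ∧ A) ∨ ¬A) ∧ (B → B) = 1/2 ∧ 1 = 1/2
No assignment yields a value below 1/2, so this is the minimum.

1/2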